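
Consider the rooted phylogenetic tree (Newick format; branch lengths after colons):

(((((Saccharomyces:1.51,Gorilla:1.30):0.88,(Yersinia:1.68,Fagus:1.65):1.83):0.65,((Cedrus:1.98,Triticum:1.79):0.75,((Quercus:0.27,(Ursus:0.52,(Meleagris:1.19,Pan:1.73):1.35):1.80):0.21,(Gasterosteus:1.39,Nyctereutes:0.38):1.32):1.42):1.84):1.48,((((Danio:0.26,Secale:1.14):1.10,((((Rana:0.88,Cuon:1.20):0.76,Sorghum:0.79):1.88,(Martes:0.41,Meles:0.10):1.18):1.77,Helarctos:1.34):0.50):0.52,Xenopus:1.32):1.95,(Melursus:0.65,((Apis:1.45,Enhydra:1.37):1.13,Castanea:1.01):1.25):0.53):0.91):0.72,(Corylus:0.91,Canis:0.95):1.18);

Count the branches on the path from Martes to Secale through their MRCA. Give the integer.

The MRCA of Martes and Secale is the node subtending ((Danio,Secale),((((Rana,Cuon),Sorghum),(Martes,Meles)),Helarctos)).
From Martes up to that node: 4 branches. From Secale up to the same node: 2 branches. Total: 4 + 2 = 6.

6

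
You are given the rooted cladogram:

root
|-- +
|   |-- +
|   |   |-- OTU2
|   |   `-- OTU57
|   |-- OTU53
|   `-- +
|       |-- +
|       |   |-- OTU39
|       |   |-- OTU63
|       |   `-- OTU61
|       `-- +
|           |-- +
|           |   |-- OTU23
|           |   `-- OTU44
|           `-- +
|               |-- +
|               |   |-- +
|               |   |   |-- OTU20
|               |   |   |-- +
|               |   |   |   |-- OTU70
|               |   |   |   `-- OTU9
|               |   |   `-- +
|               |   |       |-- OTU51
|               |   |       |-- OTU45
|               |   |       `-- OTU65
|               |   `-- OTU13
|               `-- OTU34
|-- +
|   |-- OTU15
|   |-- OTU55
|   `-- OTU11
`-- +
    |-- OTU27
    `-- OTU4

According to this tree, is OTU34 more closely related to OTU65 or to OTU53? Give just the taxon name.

OTU65

The MRCA of OTU34 and OTU65 subtends (((OTU20,(OTU70,OTU9),(OTU51,OTU45,OTU65)),OTU13),OTU34) (8 taxa).
The MRCA of OTU34 and OTU53 subtends ((OTU2,OTU57),OTU53,((OTU39,OTU63,OTU61),((OTU23,OTU44),(((OTU20,(OTU70,OTU9),(OTU51,OTU45,OTU65)),OTU13),OTU34)))) (16 taxa).
The first is nested inside the second, so OTU34 shares a more recent common ancestor with OTU65.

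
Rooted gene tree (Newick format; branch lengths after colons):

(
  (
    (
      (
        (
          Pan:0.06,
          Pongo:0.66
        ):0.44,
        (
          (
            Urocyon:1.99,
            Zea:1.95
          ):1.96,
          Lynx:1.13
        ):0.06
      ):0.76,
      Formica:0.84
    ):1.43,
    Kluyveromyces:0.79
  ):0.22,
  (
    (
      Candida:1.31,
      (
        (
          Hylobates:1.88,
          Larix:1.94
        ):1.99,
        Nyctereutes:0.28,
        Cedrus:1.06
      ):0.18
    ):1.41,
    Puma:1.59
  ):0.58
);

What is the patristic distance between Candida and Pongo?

6.81

The path runs Candida → … → MRCA → … → Pongo; the MRCA is the root of the tree.
Branch lengths along that path: 1.31 + 1.41 + 0.58 + 0.22 + 1.43 + 0.76 + 0.44 + 0.66 = 6.81.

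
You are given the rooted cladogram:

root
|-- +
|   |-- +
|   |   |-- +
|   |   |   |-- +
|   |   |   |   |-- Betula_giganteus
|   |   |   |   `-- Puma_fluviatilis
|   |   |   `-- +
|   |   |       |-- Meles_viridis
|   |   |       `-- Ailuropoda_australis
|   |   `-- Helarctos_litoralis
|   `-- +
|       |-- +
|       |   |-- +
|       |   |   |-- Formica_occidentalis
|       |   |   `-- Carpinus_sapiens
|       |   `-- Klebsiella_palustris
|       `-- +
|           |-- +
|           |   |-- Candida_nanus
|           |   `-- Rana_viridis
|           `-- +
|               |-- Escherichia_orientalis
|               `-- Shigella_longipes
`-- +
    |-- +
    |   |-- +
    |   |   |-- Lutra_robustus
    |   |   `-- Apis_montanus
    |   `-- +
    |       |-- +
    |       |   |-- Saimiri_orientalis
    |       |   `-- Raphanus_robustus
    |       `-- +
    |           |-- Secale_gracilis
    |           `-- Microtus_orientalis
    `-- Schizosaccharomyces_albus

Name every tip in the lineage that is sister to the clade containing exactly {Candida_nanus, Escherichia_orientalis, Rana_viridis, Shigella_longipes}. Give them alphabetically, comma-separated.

Carpinus_sapiens, Formica_occidentalis, Klebsiella_palustris

The clade containing exactly {Candida_nanus, Escherichia_orientalis, Rana_viridis, Shigella_longipes} attaches to the tree at the node subtending (((Formica_occidentalis,Carpinus_sapiens),Klebsiella_palustris),((Candida_nanus,Rana_viridis),(Escherichia_orientalis,Shigella_longipes))).
The other lineage descending from that same node — the sister group — is ((Formica_occidentalis,Carpinus_sapiens),Klebsiella_palustris); its 3 tips in alphabetical order are the answer.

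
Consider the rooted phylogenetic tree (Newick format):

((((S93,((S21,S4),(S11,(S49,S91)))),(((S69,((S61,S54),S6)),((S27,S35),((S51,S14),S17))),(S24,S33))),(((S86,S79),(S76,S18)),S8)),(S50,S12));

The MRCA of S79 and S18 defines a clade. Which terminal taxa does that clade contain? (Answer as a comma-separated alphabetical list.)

S18, S76, S79, S86

Tracing S79: it sits inside (S86,S79).
Tracing S18: it sits inside (S76,S18).
The smallest clade enclosing both is ((S86,S79),(S76,S18)); the answer is its 4 terminal taxa in alphabetical order.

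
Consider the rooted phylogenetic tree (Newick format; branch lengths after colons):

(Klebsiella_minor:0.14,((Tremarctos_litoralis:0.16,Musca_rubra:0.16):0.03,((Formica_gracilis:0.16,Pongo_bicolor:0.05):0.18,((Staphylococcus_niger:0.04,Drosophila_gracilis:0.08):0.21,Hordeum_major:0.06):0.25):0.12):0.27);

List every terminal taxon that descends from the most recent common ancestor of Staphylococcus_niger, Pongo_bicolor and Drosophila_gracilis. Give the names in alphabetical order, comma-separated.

Drosophila_gracilis, Formica_gracilis, Hordeum_major, Pongo_bicolor, Staphylococcus_niger

Tracing Staphylococcus_niger: it sits inside (Staphylococcus_niger,Drosophila_gracilis).
Tracing Pongo_bicolor: it sits inside (Formica_gracilis,Pongo_bicolor).
Tracing Drosophila_gracilis: it sits inside (Staphylococcus_niger,Drosophila_gracilis).
The smallest clade enclosing all 3 is ((Formica_gracilis,Pongo_bicolor),((Staphylococcus_niger,Drosophila_gracilis),Hordeum_major)); the answer is its 5 terminal taxa in alphabetical order.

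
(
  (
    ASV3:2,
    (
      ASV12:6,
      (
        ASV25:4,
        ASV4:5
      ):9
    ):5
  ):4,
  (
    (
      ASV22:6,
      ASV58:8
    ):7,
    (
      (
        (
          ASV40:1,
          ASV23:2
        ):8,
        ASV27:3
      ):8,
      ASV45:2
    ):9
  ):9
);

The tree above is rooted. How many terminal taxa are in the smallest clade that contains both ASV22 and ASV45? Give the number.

The MRCA of ASV22 and ASV45 is the node subtending ((ASV22,ASV58),(((ASV40,ASV23),ASV27),ASV45)).
That clade contains 6 terminal taxa: ASV22, ASV23, ASV27, ASV40, ASV45, ASV58.

6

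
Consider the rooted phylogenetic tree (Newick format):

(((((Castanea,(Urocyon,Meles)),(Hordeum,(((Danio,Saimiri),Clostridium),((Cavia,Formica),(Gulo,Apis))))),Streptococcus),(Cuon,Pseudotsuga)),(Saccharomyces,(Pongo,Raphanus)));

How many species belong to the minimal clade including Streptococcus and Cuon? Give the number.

14

The MRCA of Streptococcus and Cuon is the node subtending ((((Castanea,(Urocyon,Meles)),(Hordeum,(((Danio,Saimiri),Clostridium),((Cavia,Formica),(Gulo,Apis))))),Streptococcus),(Cuon,Pseudotsuga)).
That clade contains 14 terminal taxa: Apis, Castanea, Cavia, Clostridium, Cuon, Danio, Formica, Gulo, Hordeum, Meles, Pseudotsuga, Saimiri, Streptococcus, Urocyon.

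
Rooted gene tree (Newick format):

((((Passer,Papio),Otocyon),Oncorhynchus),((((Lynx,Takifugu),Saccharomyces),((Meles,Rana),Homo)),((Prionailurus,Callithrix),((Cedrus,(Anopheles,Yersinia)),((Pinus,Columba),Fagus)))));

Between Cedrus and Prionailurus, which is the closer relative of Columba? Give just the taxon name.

Cedrus

The MRCA of Columba and Cedrus subtends ((Cedrus,(Anopheles,Yersinia)),((Pinus,Columba),Fagus)) (6 taxa).
The MRCA of Columba and Prionailurus subtends ((Prionailurus,Callithrix),((Cedrus,(Anopheles,Yersinia)),((Pinus,Columba),Fagus))) (8 taxa).
The first is nested inside the second, so Columba shares a more recent common ancestor with Cedrus.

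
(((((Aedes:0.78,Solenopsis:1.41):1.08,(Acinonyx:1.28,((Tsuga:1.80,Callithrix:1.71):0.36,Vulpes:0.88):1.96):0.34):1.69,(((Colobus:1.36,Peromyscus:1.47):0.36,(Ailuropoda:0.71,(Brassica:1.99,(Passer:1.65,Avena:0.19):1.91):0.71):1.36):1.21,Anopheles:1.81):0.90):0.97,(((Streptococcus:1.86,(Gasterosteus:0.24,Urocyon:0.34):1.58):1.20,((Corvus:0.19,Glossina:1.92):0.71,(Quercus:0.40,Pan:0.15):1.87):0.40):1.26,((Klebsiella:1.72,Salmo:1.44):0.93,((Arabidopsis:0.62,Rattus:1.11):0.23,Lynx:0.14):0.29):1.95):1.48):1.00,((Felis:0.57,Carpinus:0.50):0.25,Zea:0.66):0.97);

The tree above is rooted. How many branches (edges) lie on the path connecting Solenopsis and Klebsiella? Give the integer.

8

The MRCA of Solenopsis and Klebsiella is the node subtending ((((Aedes,Solenopsis),(Acinonyx,((Tsuga,Callithrix),Vulpes))),(((Colobus,Peromyscus),(Ailuropoda,(Brassica,(Passer,Avena)))),Anopheles)),(((Streptococcus,(Gasterosteus,Urocyon)),((Corvus,Glossina),(Quercus,Pan))),((Klebsiella,Salmo),((Arabidopsis,Rattus),Lynx)))).
From Solenopsis up to that node: 4 branches. From Klebsiella up to the same node: 4 branches. Total: 4 + 4 = 8.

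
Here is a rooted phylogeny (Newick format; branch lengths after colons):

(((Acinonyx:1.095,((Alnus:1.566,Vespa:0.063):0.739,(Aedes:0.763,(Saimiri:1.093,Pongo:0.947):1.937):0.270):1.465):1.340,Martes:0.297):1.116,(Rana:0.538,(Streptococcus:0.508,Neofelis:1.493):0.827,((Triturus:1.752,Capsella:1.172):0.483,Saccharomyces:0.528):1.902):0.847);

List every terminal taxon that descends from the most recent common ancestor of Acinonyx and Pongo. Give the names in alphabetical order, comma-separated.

Tracing Acinonyx: it sits inside (Acinonyx,((Alnus,Vespa),(Aedes,(Saimiri,Pongo)))).
Tracing Pongo: it sits inside (Saimiri,Pongo).
The smallest clade enclosing both is (Acinonyx,((Alnus,Vespa),(Aedes,(Saimiri,Pongo)))); the answer is its 6 terminal taxa in alphabetical order.

Acinonyx, Aedes, Alnus, Pongo, Saimiri, Vespa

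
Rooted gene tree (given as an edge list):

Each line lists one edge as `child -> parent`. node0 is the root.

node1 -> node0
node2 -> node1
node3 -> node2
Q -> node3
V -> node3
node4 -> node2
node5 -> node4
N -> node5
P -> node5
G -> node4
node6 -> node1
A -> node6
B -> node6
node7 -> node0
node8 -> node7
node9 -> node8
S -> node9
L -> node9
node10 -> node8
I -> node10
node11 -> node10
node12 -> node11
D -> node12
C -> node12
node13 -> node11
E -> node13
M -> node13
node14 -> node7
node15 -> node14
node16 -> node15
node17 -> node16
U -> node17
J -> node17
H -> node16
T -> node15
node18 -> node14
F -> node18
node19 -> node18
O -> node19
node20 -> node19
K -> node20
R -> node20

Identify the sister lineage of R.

K

R attaches to the tree at the node subtending (K,R).
The other lineage descending from that same node — the sister group — is the single tip K.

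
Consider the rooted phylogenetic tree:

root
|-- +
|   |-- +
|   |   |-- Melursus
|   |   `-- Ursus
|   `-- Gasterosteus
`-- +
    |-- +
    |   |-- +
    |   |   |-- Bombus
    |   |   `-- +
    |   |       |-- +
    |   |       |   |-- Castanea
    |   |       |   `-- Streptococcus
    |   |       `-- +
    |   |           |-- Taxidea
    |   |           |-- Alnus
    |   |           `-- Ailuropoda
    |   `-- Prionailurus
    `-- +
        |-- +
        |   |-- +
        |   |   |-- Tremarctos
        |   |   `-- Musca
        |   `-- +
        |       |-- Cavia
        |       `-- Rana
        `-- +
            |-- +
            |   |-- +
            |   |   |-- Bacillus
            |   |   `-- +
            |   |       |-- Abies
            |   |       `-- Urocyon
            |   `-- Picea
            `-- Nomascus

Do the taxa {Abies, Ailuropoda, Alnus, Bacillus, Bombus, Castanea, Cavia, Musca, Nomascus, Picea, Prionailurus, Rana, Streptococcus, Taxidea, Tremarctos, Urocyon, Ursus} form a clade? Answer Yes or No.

No

The MRCA of the listed taxa is the root, so the smallest clade containing them is the whole tree.
That clade also contains Gasterosteus, Melursus, which are not in the proposed group, so the group is not monophyletic.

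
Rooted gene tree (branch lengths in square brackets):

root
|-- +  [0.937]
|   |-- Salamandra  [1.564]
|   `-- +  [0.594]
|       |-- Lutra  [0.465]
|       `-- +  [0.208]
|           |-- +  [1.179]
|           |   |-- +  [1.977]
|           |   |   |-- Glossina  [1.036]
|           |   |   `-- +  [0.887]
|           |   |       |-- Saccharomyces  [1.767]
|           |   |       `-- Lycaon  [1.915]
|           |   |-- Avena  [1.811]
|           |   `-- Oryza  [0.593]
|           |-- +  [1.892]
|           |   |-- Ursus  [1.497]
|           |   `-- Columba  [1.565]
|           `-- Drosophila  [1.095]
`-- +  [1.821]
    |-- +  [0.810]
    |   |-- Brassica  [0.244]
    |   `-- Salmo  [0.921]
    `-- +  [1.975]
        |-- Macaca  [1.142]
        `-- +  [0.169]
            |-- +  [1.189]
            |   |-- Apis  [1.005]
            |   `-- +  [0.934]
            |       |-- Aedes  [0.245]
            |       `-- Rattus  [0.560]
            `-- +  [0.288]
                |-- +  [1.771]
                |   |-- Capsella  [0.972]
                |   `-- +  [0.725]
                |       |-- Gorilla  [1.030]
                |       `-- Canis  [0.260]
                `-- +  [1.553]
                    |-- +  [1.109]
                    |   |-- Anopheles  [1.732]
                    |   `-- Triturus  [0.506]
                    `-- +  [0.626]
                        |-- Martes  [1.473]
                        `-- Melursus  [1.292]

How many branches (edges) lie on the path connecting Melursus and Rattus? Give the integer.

The MRCA of Melursus and Rattus is the node subtending ((Apis,(Aedes,Rattus)),((Capsella,(Gorilla,Canis)),((Anopheles,Triturus),(Martes,Melursus)))).
From Melursus up to that node: 4 branches. From Rattus up to the same node: 3 branches. Total: 4 + 3 = 7.

7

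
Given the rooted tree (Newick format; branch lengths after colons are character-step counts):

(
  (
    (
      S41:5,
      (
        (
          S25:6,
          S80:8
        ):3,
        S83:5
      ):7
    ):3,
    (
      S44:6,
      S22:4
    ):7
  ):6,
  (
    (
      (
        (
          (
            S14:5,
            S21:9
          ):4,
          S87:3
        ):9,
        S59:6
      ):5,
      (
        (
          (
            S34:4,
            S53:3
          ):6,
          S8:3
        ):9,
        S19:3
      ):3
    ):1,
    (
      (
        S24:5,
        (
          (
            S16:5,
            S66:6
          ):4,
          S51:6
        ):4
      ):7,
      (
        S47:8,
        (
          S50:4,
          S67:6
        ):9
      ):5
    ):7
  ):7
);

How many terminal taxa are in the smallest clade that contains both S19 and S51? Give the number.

The MRCA of S19 and S51 is the node subtending (((((S14,S21),S87),S59),(((S34,S53),S8),S19)),((S24,((S16,S66),S51)),(S47,(S50,S67)))).
That clade contains 15 terminal taxa: S14, S16, S19, S21, S24, S34, S47, S50, S51, S53, S59, S66, S67, S8, S87.

15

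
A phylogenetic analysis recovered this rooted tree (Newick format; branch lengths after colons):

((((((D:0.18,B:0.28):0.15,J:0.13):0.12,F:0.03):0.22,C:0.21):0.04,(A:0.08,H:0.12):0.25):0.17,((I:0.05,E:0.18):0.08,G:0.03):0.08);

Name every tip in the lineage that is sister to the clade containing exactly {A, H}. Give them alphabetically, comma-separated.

The clade containing exactly {A, H} attaches to the tree at the node subtending (((((D,B),J),F),C),(A,H)).
The other lineage descending from that same node — the sister group — is ((((D,B),J),F),C); its 5 tips in alphabetical order are the answer.

B, C, D, F, J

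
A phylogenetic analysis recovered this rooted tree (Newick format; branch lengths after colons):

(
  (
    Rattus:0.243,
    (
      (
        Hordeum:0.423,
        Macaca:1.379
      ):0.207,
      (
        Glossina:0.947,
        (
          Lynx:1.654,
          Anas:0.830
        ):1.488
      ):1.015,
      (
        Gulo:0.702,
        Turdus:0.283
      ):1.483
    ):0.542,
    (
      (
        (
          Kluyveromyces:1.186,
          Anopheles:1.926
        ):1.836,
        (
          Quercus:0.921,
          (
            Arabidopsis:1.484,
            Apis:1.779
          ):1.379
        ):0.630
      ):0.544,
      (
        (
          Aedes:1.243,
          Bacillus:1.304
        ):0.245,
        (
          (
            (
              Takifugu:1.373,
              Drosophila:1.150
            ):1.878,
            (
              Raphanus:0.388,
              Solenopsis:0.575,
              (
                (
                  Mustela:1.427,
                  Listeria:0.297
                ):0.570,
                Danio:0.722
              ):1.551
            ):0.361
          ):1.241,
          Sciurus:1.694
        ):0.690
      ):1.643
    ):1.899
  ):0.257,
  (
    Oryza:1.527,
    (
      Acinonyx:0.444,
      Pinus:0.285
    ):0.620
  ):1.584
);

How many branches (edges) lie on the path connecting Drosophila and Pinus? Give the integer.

The MRCA of Drosophila and Pinus is the root of the tree.
From Drosophila up to that node: 7 branches. From Pinus up to the same node: 3 branches. Total: 7 + 3 = 10.

10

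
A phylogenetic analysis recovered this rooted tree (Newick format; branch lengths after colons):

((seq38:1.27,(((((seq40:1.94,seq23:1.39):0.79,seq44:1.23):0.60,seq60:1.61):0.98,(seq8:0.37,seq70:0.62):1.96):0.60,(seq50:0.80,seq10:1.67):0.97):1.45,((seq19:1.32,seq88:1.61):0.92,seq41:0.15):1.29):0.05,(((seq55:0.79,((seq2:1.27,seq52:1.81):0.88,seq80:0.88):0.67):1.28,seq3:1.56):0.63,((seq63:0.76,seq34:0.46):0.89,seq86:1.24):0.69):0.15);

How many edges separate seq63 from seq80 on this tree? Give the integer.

7

The MRCA of seq63 and seq80 is the node subtending (((seq55,((seq2,seq52),seq80)),seq3),((seq63,seq34),seq86)).
From seq63 up to that node: 3 branches. From seq80 up to the same node: 4 branches. Total: 3 + 4 = 7.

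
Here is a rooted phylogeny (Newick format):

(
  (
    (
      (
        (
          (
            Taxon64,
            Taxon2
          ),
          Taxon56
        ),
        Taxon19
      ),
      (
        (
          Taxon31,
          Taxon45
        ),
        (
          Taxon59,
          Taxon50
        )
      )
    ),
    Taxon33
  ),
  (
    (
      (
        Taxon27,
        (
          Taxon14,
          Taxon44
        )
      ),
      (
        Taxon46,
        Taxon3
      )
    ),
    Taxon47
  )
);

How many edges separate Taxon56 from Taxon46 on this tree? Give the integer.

9

The MRCA of Taxon56 and Taxon46 is the root of the tree.
From Taxon56 up to that node: 5 branches. From Taxon46 up to the same node: 4 branches. Total: 5 + 4 = 9.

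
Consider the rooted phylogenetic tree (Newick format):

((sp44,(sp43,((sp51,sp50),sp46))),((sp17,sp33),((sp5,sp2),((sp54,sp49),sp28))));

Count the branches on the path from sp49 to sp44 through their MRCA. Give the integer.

7

The MRCA of sp49 and sp44 is the root of the tree.
From sp49 up to that node: 5 branches. From sp44 up to the same node: 2 branches. Total: 5 + 2 = 7.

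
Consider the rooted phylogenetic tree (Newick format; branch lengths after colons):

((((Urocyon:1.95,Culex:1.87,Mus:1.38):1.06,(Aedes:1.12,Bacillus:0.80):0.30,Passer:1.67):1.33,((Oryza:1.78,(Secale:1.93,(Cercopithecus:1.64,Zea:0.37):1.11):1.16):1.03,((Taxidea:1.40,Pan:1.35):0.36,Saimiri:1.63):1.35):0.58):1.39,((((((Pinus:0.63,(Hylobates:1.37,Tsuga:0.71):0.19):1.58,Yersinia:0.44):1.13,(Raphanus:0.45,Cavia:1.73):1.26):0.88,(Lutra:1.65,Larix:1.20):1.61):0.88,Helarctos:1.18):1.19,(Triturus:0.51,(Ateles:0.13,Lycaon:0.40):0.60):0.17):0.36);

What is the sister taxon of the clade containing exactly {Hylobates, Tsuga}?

Pinus

The clade containing exactly {Hylobates, Tsuga} attaches to the tree at the node subtending (Pinus,(Hylobates,Tsuga)).
The other lineage descending from that same node — the sister group — is the single tip Pinus.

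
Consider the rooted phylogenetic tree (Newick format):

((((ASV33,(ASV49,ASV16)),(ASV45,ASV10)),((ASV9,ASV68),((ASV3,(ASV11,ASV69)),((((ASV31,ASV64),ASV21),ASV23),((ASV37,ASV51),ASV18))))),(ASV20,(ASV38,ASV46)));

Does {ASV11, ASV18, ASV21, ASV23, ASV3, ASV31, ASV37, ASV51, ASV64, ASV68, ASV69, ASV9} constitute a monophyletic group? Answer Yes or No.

The most recent common ancestor of these taxa subtends ((ASV9,ASV68),((ASV3,(ASV11,ASV69)),((((ASV31,ASV64),ASV21),ASV23),((ASV37,ASV51),ASV18)))).
That clade has exactly 12 tips — every listed taxon and nothing else — so the group is monophyletic.

Yes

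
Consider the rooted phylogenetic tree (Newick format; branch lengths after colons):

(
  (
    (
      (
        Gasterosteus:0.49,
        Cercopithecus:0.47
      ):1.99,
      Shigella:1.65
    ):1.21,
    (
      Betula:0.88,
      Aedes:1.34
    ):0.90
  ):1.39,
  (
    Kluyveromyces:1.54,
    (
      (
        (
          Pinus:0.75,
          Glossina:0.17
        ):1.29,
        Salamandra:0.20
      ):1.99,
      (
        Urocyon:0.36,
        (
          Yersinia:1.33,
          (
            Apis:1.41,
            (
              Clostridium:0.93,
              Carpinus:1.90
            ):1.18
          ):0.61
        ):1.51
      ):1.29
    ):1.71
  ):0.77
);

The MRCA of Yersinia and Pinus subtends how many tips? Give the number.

The MRCA of Yersinia and Pinus is the node subtending (((Pinus,Glossina),Salamandra),(Urocyon,(Yersinia,(Apis,(Clostridium,Carpinus))))).
That clade contains 8 terminal taxa: Apis, Carpinus, Clostridium, Glossina, Pinus, Salamandra, Urocyon, Yersinia.

8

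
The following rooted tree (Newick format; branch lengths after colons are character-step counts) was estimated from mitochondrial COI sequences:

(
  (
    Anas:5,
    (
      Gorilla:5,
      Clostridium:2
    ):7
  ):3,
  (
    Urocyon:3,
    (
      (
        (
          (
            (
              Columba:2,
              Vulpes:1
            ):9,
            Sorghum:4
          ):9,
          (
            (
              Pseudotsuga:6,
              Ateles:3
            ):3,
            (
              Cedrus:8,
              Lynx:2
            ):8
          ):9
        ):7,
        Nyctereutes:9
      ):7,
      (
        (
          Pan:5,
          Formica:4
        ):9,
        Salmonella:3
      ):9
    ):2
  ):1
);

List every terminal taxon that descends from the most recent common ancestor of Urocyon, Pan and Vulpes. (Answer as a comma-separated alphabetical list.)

Tracing Urocyon: it sits inside (Urocyon,(((((Columba,Vulpes),Sorghum),((Pseudotsuga,Ateles),(Cedrus,Lynx))),Nyctereutes),((Pan,Formica),Salmonella))).
Tracing Pan: it sits inside (Pan,Formica).
Tracing Vulpes: it sits inside (Columba,Vulpes).
The smallest clade enclosing all 3 is (Urocyon,(((((Columba,Vulpes),Sorghum),((Pseudotsuga,Ateles),(Cedrus,Lynx))),Nyctereutes),((Pan,Formica),Salmonella))); the answer is its 12 terminal taxa in alphabetical order.

Ateles, Cedrus, Columba, Formica, Lynx, Nyctereutes, Pan, Pseudotsuga, Salmonella, Sorghum, Urocyon, Vulpes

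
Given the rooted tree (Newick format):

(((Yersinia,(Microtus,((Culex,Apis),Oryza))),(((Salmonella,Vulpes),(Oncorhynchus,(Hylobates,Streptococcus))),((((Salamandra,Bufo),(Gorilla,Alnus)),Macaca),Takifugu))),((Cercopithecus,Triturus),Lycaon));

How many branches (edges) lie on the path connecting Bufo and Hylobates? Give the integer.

The MRCA of Bufo and Hylobates is the node subtending (((Salmonella,Vulpes),(Oncorhynchus,(Hylobates,Streptococcus))),((((Salamandra,Bufo),(Gorilla,Alnus)),Macaca),Takifugu)).
From Bufo up to that node: 5 branches. From Hylobates up to the same node: 4 branches. Total: 5 + 4 = 9.

9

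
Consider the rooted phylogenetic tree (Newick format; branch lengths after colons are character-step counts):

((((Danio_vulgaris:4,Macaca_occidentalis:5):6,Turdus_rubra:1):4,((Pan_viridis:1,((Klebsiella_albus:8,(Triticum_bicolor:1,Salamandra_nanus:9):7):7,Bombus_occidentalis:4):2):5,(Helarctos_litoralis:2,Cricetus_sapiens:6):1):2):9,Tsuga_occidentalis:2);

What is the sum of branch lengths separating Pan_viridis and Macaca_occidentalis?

23

The path runs Pan_viridis → … → MRCA → … → Macaca_occidentalis; the MRCA is the node subtending (((Danio_vulgaris,Macaca_occidentalis),Turdus_rubra),((Pan_viridis,((Klebsiella_albus,(Triticum_bicolor,Salamandra_nanus)),Bombus_occidentalis)),(Helarctos_litoralis,Cricetus_sapiens))).
Branch lengths along that path: 1 + 5 + 2 + 4 + 6 + 5 = 23.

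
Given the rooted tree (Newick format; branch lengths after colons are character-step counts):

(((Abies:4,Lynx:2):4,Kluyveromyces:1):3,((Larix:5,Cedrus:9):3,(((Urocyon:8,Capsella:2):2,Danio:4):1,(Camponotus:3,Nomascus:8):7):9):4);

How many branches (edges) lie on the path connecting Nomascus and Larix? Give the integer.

5

The MRCA of Nomascus and Larix is the node subtending ((Larix,Cedrus),(((Urocyon,Capsella),Danio),(Camponotus,Nomascus))).
From Nomascus up to that node: 3 branches. From Larix up to the same node: 2 branches. Total: 3 + 2 = 5.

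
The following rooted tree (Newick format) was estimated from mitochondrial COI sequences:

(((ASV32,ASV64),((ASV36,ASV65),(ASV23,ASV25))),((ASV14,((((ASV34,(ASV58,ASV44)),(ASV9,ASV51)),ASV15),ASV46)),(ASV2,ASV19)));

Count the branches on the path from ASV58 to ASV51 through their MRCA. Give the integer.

5

The MRCA of ASV58 and ASV51 is the node subtending ((ASV34,(ASV58,ASV44)),(ASV9,ASV51)).
From ASV58 up to that node: 3 branches. From ASV51 up to the same node: 2 branches. Total: 3 + 2 = 5.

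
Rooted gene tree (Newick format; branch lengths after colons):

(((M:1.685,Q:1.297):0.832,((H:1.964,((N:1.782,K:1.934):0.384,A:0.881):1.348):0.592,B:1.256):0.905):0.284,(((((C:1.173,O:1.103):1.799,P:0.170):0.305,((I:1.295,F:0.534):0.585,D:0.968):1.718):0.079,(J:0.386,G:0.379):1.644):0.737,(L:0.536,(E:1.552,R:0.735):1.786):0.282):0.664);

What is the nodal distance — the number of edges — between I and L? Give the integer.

7

The MRCA of I and L is the node subtending (((((C,O),P),((I,F),D)),(J,G)),(L,(E,R))).
From I up to that node: 5 branches. From L up to the same node: 2 branches. Total: 5 + 2 = 7.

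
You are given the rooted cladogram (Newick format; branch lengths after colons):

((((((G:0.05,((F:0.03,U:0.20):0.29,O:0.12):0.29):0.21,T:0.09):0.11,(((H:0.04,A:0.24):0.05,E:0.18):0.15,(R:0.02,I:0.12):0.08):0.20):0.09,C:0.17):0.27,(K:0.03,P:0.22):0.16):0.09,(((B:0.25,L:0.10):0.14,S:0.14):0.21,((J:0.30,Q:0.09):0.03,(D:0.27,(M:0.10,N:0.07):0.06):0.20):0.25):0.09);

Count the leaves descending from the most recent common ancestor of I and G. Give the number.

The MRCA of I and G is the node subtending (((G,((F,U),O)),T),(((H,A),E),(R,I))).
That clade contains 10 terminal taxa: A, E, F, G, H, I, O, R, T, U.

10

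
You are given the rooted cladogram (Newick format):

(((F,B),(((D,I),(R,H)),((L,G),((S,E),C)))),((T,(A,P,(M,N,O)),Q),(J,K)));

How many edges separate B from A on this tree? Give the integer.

The MRCA of B and A is the root of the tree.
From B up to that node: 3 branches. From A up to the same node: 4 branches. Total: 3 + 4 = 7.

7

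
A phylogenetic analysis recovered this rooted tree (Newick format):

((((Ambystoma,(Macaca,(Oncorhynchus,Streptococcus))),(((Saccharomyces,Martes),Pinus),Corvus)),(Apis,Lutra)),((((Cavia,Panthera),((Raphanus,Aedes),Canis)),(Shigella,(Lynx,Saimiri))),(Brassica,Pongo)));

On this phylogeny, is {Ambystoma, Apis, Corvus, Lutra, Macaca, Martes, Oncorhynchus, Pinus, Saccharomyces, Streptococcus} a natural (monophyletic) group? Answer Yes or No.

Yes

The most recent common ancestor of these taxa subtends (((Ambystoma,(Macaca,(Oncorhynchus,Streptococcus))),(((Saccharomyces,Martes),Pinus),Corvus)),(Apis,Lutra)).
That clade has exactly 10 tips — every listed taxon and nothing else — so the group is monophyletic.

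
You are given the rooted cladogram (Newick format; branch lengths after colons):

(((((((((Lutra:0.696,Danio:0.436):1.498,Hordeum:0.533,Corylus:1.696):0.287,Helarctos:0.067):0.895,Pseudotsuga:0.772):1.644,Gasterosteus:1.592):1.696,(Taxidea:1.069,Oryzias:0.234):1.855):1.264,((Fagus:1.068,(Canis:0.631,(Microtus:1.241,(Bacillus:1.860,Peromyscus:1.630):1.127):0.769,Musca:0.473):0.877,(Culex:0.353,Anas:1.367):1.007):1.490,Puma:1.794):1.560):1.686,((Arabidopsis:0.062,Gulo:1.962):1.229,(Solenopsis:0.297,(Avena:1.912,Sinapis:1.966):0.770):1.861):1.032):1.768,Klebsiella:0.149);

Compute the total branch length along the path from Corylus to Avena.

The path runs Corylus → … → MRCA → … → Avena; the MRCA is the node subtending ((((((((Lutra,Danio),Hordeum,Corylus),Helarctos),Pseudotsuga),Gasterosteus),(Taxidea,Oryzias)),((Fagus,(Canis,(Microtus,(Bacillus,Peromyscus)),Musca),(Culex,Anas)),Puma)),((Arabidopsis,Gulo),(Solenopsis,(Avena,Sinapis)))).
Branch lengths along that path: 1.696 + 0.287 + 0.895 + 1.644 + 1.696 + 1.264 + 1.686 + 1.032 + 1.861 + 0.770 + 1.912 = 14.743.

14.743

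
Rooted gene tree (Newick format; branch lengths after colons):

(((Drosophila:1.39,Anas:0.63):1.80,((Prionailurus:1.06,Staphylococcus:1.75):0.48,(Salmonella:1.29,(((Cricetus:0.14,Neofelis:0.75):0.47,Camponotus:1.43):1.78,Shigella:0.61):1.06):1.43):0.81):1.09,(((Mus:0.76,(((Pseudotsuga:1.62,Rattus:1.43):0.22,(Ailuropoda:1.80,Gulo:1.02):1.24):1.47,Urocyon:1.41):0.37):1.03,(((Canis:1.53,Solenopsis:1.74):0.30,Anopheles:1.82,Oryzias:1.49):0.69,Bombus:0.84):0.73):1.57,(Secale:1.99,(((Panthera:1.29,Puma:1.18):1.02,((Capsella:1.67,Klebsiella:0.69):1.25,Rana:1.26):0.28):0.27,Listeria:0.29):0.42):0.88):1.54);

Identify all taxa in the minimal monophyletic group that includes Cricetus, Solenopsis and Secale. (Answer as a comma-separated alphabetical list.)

Ailuropoda, Anas, Anopheles, Bombus, Camponotus, Canis, Capsella, Cricetus, Drosophila, Gulo, Klebsiella, Listeria, Mus, Neofelis, Oryzias, Panthera, Prionailurus, Pseudotsuga, Puma, Rana, Rattus, Salmonella, Secale, Shigella, Solenopsis, Staphylococcus, Urocyon

Tracing Cricetus: it sits inside (Cricetus,Neofelis).
Tracing Solenopsis: it sits inside (Canis,Solenopsis).
Tracing Secale: it sits inside (Secale,(((Panthera,Puma),((Capsella,Klebsiella),Rana)),Listeria)).
The smallest clade enclosing all 3 is the whole tree (their MRCA is the root), so the answer is all 27 tips in alphabetical order.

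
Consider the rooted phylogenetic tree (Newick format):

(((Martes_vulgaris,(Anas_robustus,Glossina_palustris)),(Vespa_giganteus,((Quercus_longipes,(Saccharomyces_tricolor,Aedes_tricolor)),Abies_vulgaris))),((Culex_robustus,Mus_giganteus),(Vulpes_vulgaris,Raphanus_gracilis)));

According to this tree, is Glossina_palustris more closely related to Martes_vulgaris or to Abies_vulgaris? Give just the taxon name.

Martes_vulgaris

The MRCA of Glossina_palustris and Martes_vulgaris subtends (Martes_vulgaris,(Anas_robustus,Glossina_palustris)) (3 taxa).
The MRCA of Glossina_palustris and Abies_vulgaris subtends ((Martes_vulgaris,(Anas_robustus,Glossina_palustris)),(Vespa_giganteus,((Quercus_longipes,(Saccharomyces_tricolor,Aedes_tricolor)),Abies_vulgaris))) (8 taxa).
The first is nested inside the second, so Glossina_palustris shares a more recent common ancestor with Martes_vulgaris.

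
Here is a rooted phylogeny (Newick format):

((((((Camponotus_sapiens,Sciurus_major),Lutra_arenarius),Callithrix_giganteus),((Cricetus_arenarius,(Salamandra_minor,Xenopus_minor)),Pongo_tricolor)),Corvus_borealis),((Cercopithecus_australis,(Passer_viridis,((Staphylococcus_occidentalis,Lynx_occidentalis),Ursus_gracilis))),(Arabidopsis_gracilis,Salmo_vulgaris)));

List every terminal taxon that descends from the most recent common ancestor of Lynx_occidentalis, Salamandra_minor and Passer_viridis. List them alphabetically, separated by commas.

Arabidopsis_gracilis, Callithrix_giganteus, Camponotus_sapiens, Cercopithecus_australis, Corvus_borealis, Cricetus_arenarius, Lutra_arenarius, Lynx_occidentalis, Passer_viridis, Pongo_tricolor, Salamandra_minor, Salmo_vulgaris, Sciurus_major, Staphylococcus_occidentalis, Ursus_gracilis, Xenopus_minor

Tracing Lynx_occidentalis: it sits inside (Staphylococcus_occidentalis,Lynx_occidentalis).
Tracing Salamandra_minor: it sits inside (Salamandra_minor,Xenopus_minor).
Tracing Passer_viridis: it sits inside (Passer_viridis,((Staphylococcus_occidentalis,Lynx_occidentalis),Ursus_gracilis)).
The smallest clade enclosing all 3 is the whole tree (their MRCA is the root), so the answer is all 16 tips in alphabetical order.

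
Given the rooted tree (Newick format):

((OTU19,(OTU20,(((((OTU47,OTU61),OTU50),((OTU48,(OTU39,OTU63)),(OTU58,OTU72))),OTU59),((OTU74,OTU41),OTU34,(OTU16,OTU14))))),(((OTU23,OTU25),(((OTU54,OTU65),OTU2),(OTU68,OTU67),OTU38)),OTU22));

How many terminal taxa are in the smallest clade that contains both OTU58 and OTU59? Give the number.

The MRCA of OTU58 and OTU59 is the node subtending ((((OTU47,OTU61),OTU50),((OTU48,(OTU39,OTU63)),(OTU58,OTU72))),OTU59).
That clade contains 9 terminal taxa: OTU39, OTU47, OTU48, OTU50, OTU58, OTU59, OTU61, OTU63, OTU72.

9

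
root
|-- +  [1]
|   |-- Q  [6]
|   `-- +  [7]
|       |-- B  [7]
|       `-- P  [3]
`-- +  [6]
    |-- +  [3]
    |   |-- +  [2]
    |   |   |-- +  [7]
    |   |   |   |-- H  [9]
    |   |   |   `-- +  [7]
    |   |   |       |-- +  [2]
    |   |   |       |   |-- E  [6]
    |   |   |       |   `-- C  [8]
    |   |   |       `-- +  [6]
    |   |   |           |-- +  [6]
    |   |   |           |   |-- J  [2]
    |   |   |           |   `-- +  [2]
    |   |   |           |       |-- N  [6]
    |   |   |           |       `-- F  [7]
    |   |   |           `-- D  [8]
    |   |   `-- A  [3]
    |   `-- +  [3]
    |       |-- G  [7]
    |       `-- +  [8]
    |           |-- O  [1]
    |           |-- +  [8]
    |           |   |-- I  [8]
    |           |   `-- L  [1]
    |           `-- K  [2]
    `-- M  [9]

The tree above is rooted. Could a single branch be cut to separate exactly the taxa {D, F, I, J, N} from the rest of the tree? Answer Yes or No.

No

The MRCA of the listed taxa subtends (((H,((E,C),((J,(N,F)),D))),A),(G,(O,(I,L),K))).
That clade also contains A, C, E, G, H, K, L, O, which are not in the proposed group, so the group is not monophyletic.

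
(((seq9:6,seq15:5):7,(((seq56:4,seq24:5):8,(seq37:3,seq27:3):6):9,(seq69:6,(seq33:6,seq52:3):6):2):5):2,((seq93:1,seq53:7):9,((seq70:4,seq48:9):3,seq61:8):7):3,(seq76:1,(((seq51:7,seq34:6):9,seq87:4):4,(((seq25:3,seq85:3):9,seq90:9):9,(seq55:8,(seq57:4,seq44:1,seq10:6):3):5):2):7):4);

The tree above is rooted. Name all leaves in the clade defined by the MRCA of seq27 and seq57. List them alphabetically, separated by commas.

Tracing seq27: it sits inside (seq37,seq27).
Tracing seq57: it sits inside (seq57,seq44,seq10).
The smallest clade enclosing both is the whole tree (their MRCA is the root), so the answer is all 25 tips in alphabetical order.

seq10, seq15, seq24, seq25, seq27, seq33, seq34, seq37, seq44, seq48, seq51, seq52, seq53, seq55, seq56, seq57, seq61, seq69, seq70, seq76, seq85, seq87, seq9, seq90, seq93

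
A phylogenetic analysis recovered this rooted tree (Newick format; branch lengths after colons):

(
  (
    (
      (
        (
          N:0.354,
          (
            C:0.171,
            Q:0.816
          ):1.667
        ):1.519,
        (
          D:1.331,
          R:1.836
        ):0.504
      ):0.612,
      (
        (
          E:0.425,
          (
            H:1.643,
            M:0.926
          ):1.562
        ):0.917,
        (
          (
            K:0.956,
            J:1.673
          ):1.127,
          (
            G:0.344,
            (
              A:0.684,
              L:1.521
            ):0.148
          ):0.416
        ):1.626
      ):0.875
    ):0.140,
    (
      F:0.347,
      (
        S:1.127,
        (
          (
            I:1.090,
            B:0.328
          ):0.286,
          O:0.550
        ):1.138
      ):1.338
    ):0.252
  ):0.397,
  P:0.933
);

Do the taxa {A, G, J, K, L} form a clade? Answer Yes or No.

Yes

The most recent common ancestor of these taxa subtends ((K,J),(G,(A,L))).
That clade has exactly 5 tips — every listed taxon and nothing else — so the group is monophyletic.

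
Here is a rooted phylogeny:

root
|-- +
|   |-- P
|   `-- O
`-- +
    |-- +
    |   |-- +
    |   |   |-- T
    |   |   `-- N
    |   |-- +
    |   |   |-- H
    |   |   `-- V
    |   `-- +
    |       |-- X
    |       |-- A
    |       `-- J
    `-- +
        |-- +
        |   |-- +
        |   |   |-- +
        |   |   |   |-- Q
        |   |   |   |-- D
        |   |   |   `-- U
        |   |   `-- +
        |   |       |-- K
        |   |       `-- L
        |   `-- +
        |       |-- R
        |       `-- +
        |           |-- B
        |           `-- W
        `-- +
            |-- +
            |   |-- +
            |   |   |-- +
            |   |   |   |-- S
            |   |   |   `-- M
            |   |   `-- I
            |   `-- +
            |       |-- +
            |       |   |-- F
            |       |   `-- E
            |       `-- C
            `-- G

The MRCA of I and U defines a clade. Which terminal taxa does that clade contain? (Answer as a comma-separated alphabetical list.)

Tracing I: it sits inside ((S,M),I).
Tracing U: it sits inside (Q,D,U).
The smallest clade enclosing both is ((((Q,D,U),(K,L)),(R,(B,W))),((((S,M),I),((F,E),C)),G)); the answer is its 15 terminal taxa in alphabetical order.

B, C, D, E, F, G, I, K, L, M, Q, R, S, U, W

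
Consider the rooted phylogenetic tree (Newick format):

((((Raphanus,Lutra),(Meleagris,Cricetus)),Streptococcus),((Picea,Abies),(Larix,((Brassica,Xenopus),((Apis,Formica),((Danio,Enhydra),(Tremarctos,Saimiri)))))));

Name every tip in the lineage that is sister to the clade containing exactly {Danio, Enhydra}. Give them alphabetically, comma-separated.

Saimiri, Tremarctos

The clade containing exactly {Danio, Enhydra} attaches to the tree at the node subtending ((Danio,Enhydra),(Tremarctos,Saimiri)).
The other lineage descending from that same node — the sister group — is (Tremarctos,Saimiri); its 2 tips in alphabetical order are the answer.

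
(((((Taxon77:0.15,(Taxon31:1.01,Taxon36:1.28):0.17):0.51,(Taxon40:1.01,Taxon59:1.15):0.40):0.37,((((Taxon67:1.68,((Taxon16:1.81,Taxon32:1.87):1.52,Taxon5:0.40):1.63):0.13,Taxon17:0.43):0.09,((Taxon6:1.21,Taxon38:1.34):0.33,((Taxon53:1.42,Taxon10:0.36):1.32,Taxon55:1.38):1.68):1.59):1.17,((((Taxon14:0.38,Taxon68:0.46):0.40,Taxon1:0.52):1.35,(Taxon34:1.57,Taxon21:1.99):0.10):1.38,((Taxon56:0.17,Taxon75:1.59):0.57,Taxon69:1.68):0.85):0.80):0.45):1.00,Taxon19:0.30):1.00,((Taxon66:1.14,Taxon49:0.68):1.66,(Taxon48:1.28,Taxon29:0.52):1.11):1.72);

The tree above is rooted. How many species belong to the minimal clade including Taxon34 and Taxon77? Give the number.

23

The MRCA of Taxon34 and Taxon77 is the node subtending (((Taxon77,(Taxon31,Taxon36)),(Taxon40,Taxon59)),((((Taxon67,((Taxon16,Taxon32),Taxon5)),Taxon17),((Taxon6,Taxon38),((Taxon53,Taxon10),Taxon55))),((((Taxon14,Taxon68),Taxon1),(Taxon34,Taxon21)),((Taxon56,Taxon75),Taxon69)))).
That clade contains 23 terminal taxa: Taxon1, Taxon10, Taxon14, Taxon16, Taxon17, Taxon21, Taxon31, Taxon32, Taxon34, Taxon36, Taxon38, Taxon40, Taxon5, Taxon53, Taxon55, Taxon56, Taxon59, Taxon6, Taxon67, Taxon68, Taxon69, Taxon75, Taxon77.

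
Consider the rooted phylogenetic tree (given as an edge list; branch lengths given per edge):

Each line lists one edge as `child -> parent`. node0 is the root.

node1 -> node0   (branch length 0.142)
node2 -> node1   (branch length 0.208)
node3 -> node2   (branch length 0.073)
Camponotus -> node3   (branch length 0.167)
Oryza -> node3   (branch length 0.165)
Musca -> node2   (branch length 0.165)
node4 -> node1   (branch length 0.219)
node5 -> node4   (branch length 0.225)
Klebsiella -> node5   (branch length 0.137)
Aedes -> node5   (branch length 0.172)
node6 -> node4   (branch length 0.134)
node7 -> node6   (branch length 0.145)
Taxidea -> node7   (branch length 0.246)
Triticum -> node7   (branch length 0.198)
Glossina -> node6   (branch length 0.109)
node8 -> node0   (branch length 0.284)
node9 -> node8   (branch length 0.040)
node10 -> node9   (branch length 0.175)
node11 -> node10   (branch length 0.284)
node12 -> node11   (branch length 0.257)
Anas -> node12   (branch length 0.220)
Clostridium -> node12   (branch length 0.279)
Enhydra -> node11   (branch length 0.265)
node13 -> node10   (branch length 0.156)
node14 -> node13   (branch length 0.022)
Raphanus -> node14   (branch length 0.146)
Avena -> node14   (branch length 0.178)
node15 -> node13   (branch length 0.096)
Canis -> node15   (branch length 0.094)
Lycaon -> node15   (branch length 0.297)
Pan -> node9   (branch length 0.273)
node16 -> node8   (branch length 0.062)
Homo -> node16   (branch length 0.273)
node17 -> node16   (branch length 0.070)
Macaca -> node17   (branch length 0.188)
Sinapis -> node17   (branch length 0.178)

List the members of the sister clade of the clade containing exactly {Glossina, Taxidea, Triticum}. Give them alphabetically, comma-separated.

Aedes, Klebsiella

The clade containing exactly {Glossina, Taxidea, Triticum} attaches to the tree at the node subtending ((Klebsiella,Aedes),((Taxidea,Triticum),Glossina)).
The other lineage descending from that same node — the sister group — is (Klebsiella,Aedes); its 2 tips in alphabetical order are the answer.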